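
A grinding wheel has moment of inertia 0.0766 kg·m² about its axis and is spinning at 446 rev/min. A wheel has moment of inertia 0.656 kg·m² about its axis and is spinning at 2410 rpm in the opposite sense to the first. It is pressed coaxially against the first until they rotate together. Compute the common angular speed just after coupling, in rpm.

The coupling torques are internal; angular momentum about the shared axis is conserved.
Taking A's sense as positive: L = (0.07660)(446) − (0.6560)(2410) = -1547 kg·m²·rpm.
Combined I = 0.07660 + 0.6560 = 0.7326 kg·m².
ω_f = L / I = -1547 / 0.7326 = -2111 rpm.

|ω_f| ≈ 2110 rpm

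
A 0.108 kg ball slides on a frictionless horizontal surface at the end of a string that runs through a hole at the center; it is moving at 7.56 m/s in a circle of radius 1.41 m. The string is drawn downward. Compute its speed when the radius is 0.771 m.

Central (radial) force ⇒ zero torque about the center ⇒ m v r is constant.
v₂ = v₁ r₁ / r₂ = (7.56)(1.41) / (0.771) = 13.83 m/s.

v₂ ≈ 13.8 m/s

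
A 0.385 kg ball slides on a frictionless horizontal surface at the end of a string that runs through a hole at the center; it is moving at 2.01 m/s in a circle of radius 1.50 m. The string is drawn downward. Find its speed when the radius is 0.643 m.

Central (radial) force ⇒ zero torque about the center ⇒ m v r is constant.
v₂ = v₁ r₁ / r₂ = (2.01)(1.50) / (0.643) = 4.689 m/s.

v₂ ≈ 4.69 m/s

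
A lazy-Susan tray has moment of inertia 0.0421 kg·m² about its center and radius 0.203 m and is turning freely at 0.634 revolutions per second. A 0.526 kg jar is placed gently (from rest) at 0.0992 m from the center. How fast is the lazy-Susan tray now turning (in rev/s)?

ω_f ≈ 0.565 rev/s

No external torque acts about the center; L_before = L_after.
Added inertia Σmr² = (0.526)(0.0992)² = 0.005176 kg·m²; I_f = 0.04210 + 0.005176 = 0.04728 kg·m².
ω_f = I_p ω_i / I_f = (0.04210)(0.634) / 0.04728 = 0.5646 rev/s.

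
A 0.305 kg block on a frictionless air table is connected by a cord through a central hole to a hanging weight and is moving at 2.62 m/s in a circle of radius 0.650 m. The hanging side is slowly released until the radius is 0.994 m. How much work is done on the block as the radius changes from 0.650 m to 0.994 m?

W ≈ -0.599 J

The only horizontal force on the mass is along the cord (radial), so it exerts no torque about the hole and angular momentum m v r is conserved.
v₂ = v₁ r₁ / r₂ = (2.62)(0.650) / (0.994) = 1.713 m/s.
W = ΔKE = ½m(v₂² − v₁²) = -0.5992 J.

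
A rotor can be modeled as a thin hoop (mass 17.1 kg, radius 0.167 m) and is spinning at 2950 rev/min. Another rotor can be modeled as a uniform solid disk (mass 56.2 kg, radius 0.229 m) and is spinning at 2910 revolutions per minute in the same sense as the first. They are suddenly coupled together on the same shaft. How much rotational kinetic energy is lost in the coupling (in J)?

ΔKE lost ≈ 3.16 J

The coupling torques are internal; angular momentum about the shared axis is conserved.
Moments of inertia: I_A = (17.1)(0.167)² = 0.4769 kg·m²; I_B = ½(56.2)(0.229)² = 1.474 kg·m².
Taking A's sense as positive: L = (0.4769)(2950) + (1.474)(2910) = 5695 kg·m²·rpm.
Combined I = 0.4769 + 1.474 = 1.950 kg·m².
ω_f = L / I = 5695 / 1.950 = 2920 rpm.
KE_i = ½ΣIω² = 91180 J; KE_f = ½(1.950)(305.8)² = 91170 J.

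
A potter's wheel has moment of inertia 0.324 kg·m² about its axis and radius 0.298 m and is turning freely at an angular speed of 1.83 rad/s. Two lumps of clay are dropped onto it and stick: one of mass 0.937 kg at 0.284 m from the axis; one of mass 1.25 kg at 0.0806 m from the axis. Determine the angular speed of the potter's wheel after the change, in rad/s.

ω_f ≈ 1.45 rad/s

No external torque acts about the axis; L_before = L_after.
Added inertia Σmr² = (0.937)(0.284)² + (1.25)(0.0806)² = 0.08370 kg·m²; I_f = 0.3240 + 0.08370 = 0.4077 kg·m².
ω_f = I_p ω_i / I_f = (0.3240)(1.83) / 0.4077 = 1.454 rad/s.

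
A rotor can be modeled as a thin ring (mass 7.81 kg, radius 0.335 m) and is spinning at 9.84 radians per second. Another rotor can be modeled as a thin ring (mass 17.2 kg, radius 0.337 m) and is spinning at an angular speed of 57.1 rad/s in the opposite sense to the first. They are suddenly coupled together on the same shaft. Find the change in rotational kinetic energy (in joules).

ΔKE ≈ -1360 J

The coupling torques are internal; angular momentum about the shared axis is conserved.
Moments of inertia: I_A = (7.81)(0.335)² = 0.8765 kg·m²; I_B = (17.2)(0.337)² = 1.953 kg·m².
Taking A's sense as positive: L = (0.8765)(9.84) − (1.953)(57.1) = -102.9 kg·m²·rad/s.
Combined I = 0.8765 + 1.953 = 2.830 kg·m².
ω_f = L / I = -102.9 / 2.830 = -36.37 rad/s.
KE_i = ½ΣIω² = 3227 J; KE_f = ½(2.830)(36.37)² = 1871 J.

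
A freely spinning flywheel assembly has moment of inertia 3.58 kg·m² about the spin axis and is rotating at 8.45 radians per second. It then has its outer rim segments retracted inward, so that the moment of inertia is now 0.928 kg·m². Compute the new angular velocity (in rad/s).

With no external torque about the axis, L is conserved: I₁ω₁ = I₂ω₂.
ω₂ = I₁ω₁ / I₂ = (3.580)(8.45 rad/s) / (0.9280) = 32.60 rad/s.

ω₂ ≈ 32.6 rad/s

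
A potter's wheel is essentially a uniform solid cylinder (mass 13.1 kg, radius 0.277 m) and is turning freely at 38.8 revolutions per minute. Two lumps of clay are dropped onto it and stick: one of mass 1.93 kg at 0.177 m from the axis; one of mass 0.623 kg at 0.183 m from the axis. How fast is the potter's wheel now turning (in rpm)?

The added mass arrives with no angular momentum about the axis, and any external torque about the axis is negligible, so the system's angular momentum is conserved.
I_p = ½(13.1)(0.277)² = 0.5026 kg·m².
Added inertia Σmr² = (1.93)(0.177)² + (0.623)(0.183)² = 0.08133 kg·m²; I_f = 0.5026 + 0.08133 = 0.5839 kg·m².
ω_f = I_p ω_i / I_f = (0.5026)(38.8) / 0.5839 = 33.40 rpm.

ω_f ≈ 33.4 rpm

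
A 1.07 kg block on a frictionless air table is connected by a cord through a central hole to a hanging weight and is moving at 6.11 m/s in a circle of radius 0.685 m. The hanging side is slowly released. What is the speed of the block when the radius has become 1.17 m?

Central (radial) force ⇒ zero torque about the center ⇒ m v r is constant.
v₂ = v₁ r₁ / r₂ = (6.11)(0.685) / (1.17) = 3.577 m/s.

v₂ ≈ 3.58 m/s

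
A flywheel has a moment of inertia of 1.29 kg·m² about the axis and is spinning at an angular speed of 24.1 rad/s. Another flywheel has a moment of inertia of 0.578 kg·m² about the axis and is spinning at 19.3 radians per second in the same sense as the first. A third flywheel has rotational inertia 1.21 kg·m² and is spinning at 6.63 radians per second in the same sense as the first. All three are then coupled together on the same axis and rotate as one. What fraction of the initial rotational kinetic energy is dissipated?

The coupling torques are internal; angular momentum about the shared axis is conserved.
Taking A's sense as positive: L = (1.290)(24.1) + (0.5780)(19.3) + (1.210)(6.63) = 50.27 kg·m²·rad/s.
Combined I = 1.290 + 0.5780 + 1.210 = 3.078 kg·m².
ω_f = L / I = 50.27 / 3.078 = 16.33 rad/s.
KE_i = ½ΣIω² = 508.9 J; KE_f = ½(3.078)(16.33)² = 410.5 J.
Fraction dissipated = (KE_i − KE_f)/KE_i = 0.1934.

fraction ≈ 0.193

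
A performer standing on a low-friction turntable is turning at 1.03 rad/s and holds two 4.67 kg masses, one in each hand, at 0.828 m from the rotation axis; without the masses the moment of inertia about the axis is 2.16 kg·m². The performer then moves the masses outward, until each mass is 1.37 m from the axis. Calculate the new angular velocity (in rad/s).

No external torque acts about the spin axis, so angular momentum is conserved.
I₁ = 2.16 + 2(4.67)(0.828)² = 8.563 kg·m²; I₂ = 2.16 + 2(4.67)(1.37)² = 19.69 kg·m².
ω₂ = I₁ω₁ / I₂ = (8.563)(1.03 rad/s) / (19.69) = 0.4480 rad/s.

ω₂ ≈ 0.448 rad/s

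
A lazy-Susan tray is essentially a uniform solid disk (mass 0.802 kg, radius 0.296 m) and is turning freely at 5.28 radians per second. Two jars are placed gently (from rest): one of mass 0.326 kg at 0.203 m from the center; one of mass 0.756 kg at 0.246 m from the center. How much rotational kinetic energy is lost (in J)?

energy lost ≈ 0.307 J

The added mass arrives with no angular momentum about the center, and any external torque about the center is negligible, so the system's angular momentum is conserved.
I_p = ½(0.802)(0.296)² = 0.03513 kg·m².
Added inertia Σmr² = (0.326)(0.203)² + (0.756)(0.246)² = 0.05918 kg·m²; I_f = 0.03513 + 0.05918 = 0.09432 kg·m².
ω_f = I_p ω_i / I_f = (0.03513)(5.28) / 0.09432 = 1.967 rad/s.
KE_i = ½(0.03513)(5.280 rad/s)² = 0.4897 J; KE_f = ½(0.09432)(1.967)² = 0.1824 J.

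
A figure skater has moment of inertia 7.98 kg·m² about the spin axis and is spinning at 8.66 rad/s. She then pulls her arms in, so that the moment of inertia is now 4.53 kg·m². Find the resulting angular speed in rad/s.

ω₂ ≈ 15.3 rad/s

No external torque acts about the spin axis, so angular momentum is conserved.
ω₂ = I₁ω₁ / I₂ = (7.980)(8.66 rad/s) / (4.530) = 15.26 rad/s.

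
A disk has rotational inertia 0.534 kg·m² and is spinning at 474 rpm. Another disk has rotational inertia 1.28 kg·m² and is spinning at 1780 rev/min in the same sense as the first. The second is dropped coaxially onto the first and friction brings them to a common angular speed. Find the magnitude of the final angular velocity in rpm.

The coupling torques are internal; angular momentum about the shared axis is conserved.
Taking A's sense as positive: L = (0.5340)(474) + (1.280)(1780) = 2532 kg·m²·rpm.
Combined I = 0.5340 + 1.280 = 1.814 kg·m².
ω_f = L / I = 2532 / 1.814 = 1396 rpm.

|ω_f| ≈ 1400 rpm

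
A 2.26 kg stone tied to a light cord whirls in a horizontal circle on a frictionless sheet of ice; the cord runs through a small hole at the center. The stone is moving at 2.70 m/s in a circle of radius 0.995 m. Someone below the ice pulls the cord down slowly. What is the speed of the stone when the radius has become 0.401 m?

v₂ ≈ 6.70 m/s

Central (radial) force ⇒ zero torque about the center ⇒ m v r is constant.
v₂ = v₁ r₁ / r₂ = (2.70)(0.995) / (0.401) = 6.700 m/s.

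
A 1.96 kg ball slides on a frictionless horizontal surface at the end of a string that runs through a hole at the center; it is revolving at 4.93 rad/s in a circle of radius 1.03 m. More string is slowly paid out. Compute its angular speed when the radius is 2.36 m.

ω₂ ≈ 0.939 rad/s

No torque about the axis ⇒ m r₁² ω₁ = m r₂² ω₂.
ω₂ = ω₁ (r₁/r₂)² = (4.93)(1.03/2.36)² = 0.9391 rad/s.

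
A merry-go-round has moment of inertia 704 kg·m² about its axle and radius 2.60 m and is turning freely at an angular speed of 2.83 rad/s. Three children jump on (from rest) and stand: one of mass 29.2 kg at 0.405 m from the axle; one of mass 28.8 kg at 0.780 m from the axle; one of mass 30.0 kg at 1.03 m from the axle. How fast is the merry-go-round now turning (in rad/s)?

No external torque acts about the axle; L_before = L_after.
Added inertia Σmr² = (29.2)(0.405)² + (28.8)(0.780)² + (30.0)(1.03)² = 54.14 kg·m²; I_f = 704.0 + 54.14 = 758.1 kg·m².
ω_f = I_p ω_i / I_f = (704.0)(2.83) / 758.1 = 2.628 rad/s.

ω_f ≈ 2.63 rad/s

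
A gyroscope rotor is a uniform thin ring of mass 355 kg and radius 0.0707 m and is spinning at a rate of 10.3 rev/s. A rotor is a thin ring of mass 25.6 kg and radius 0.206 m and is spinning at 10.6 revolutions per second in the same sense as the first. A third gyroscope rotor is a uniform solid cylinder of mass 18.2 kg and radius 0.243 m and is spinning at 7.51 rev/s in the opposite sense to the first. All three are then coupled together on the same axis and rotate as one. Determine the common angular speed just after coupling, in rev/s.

|ω_f| ≈ 7.58 rev/s

The coupling torques are internal; angular momentum about the shared axis is conserved.
Moments of inertia: I_A = (355)(0.0707)² = 1.774 kg·m²; I_B = (25.6)(0.206)² = 1.086 kg·m²; I_C = ½(18.2)(0.243)² = 0.5373 kg·m².
Taking A's sense as positive: L = (1.774)(10.3) + (1.086)(10.6) − (0.5373)(7.51) = 25.76 kg·m²·rev/s.
Combined I = 1.774 + 1.086 + 0.5373 = 3.398 kg·m².
ω_f = L / I = 25.76 / 3.398 = 7.580 rev/s.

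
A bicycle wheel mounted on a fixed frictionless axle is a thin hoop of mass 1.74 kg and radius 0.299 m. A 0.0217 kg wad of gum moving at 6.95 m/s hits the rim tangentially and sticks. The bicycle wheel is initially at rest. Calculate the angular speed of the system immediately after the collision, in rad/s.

The axle reaction passes through the axle and exerts no torque about it; angular momentum about the axle is conserved through the impact.
I_p = (1.74)(0.299)² = 0.1556 kg·m². Taking the sense of the wad of gum's angular momentum as positive, L_{wad} = m v R = (0.0217)(6.95)(0.299) = 0.04509 kg·m²/s.
L_i = 0 + 0.04509 = 0.04509 kg·m²/s.
After sticking, I_f = I_p + m R² = 0.1556 + (0.0217)(0.299)² = 0.1575 kg·m².
ω_f = L_i / I_f = 0.04509 / 0.1575 = 0.2863 rad/s.

|ω_f| ≈ 0.286 rad/s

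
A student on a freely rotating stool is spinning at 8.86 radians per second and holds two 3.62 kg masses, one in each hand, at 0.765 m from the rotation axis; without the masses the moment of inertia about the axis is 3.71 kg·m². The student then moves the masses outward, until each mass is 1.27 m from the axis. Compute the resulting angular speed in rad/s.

Angular momentum about the spin axis is conserved since the torque about it is zero.
I₁ = 3.71 + 2(3.62)(0.765)² = 7.947 kg·m²; I₂ = 3.71 + 2(3.62)(1.27)² = 15.39 kg·m².
ω₂ = I₁ω₁ / I₂ = (7.947)(8.86 rad/s) / (15.39) = 4.576 rad/s.

ω₂ ≈ 4.58 rad/s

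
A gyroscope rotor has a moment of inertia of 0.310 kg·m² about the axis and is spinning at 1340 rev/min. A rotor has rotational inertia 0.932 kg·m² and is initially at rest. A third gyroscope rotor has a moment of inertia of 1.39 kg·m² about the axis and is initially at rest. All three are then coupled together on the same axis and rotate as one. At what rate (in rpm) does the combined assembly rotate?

|ω_f| ≈ 158 rpm

The coupling torques are internal; angular momentum about the shared axis is conserved.
Taking A's sense as positive: L = (0.3100)(1340) = 415.4 kg·m²·rpm.
Combined I = 0.3100 + 0.9320 + 1.390 = 2.632 kg·m².
ω_f = L / I = 415.4 / 2.632 = 157.8 rpm.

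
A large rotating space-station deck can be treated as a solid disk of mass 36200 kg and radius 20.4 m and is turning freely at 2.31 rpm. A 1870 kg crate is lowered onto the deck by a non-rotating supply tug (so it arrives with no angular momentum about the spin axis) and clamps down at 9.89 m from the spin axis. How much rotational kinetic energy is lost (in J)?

The added mass arrives with no angular momentum about the spin axis, and any external torque about the spin axis is negligible, so the system's angular momentum is conserved.
I_p = ½(36200)(20.4)² = 7.532e+06 kg·m².
Added inertia Σmr² = (1870)(9.89)² = 1.829e+05 kg·m²; I_f = 7.532e+06 + 1.829e+05 = 7.715e+06 kg·m².
ω_f = I_p ω_i / I_f = (7.532e+06)(2.31) / 7.715e+06 = 2.255 rpm.
KE_i = ½(7.532e+06)(0.2419 rad/s)² = 2.204e+05 J; KE_f = ½(7.715e+06)(0.2362)² = 2.152e+05 J.

energy lost ≈ 5220 J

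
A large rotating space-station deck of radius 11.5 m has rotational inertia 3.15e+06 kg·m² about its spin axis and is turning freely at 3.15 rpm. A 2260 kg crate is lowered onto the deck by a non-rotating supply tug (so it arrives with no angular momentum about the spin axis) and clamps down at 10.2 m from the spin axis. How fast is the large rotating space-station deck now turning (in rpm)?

ω_f ≈ 2.93 rpm

The added mass arrives with no angular momentum about the spin axis, and any external torque about the spin axis is negligible, so the system's angular momentum is conserved.
Added inertia Σmr² = (2260)(10.2)² = 2.351e+05 kg·m²; I_f = 3.150e+06 + 2.351e+05 = 3.385e+06 kg·m².
ω_f = I_p ω_i / I_f = (3.150e+06)(3.15) / 3.385e+06 = 2.931 rpm.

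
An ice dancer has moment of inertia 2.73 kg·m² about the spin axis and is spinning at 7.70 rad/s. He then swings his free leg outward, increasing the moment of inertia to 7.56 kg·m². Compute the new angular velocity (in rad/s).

Angular momentum about the spin axis is conserved since the torque about it is zero.
ω₂ = I₁ω₁ / I₂ = (2.730)(7.70 rad/s) / (7.560) = 2.781 rad/s.

ω₂ ≈ 2.78 rad/s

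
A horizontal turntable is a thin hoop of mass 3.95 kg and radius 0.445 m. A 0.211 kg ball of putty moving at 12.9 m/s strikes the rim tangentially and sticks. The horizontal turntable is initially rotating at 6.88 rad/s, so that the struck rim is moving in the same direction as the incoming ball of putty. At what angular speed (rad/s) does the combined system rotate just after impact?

|ω_f| ≈ 8.00 rad/s

About the axle the impulsive forces during the collision are internal, so angular momentum about that axis is conserved.
I_p = (3.95)(0.445)² = 0.7822 kg·m². Taking the sense of the ball of putty's angular momentum as positive, L_{ball} = m v R = (0.211)(12.9)(0.445) = 1.211 kg·m²/s.
L_i = +I_p ω_p + m v R = +(0.7822)(6.88) + 1.211 = 6.593 kg·m²/s.
After sticking, I_f = I_p + m R² = 0.7822 + (0.211)(0.445)² = 0.8240 kg·m².
ω_f = L_i / I_f = 6.593 / 0.8240 = 8.001 rad/s.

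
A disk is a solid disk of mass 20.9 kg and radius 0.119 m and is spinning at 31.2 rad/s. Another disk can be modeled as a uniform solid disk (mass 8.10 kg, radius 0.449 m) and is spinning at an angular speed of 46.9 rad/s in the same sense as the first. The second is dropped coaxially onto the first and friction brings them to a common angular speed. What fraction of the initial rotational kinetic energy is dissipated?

fraction ≈ 0.0159

The coupling torques are internal; angular momentum about the shared axis is conserved.
Moments of inertia: I_A = ½(20.9)(0.119)² = 0.1480 kg·m²; I_B = ½(8.10)(0.449)² = 0.8165 kg·m².
Taking A's sense as positive: L = (0.1480)(31.2) + (0.8165)(46.9) = 42.91 kg·m²·rad/s.
Combined I = 0.1480 + 0.8165 = 0.9645 kg·m².
ω_f = L / I = 42.91 / 0.9645 = 44.49 rad/s.
KE_i = ½ΣIω² = 970.0 J; KE_f = ½(0.9645)(44.49)² = 954.6 J.
Fraction dissipated = (KE_i − KE_f)/KE_i = 0.01592.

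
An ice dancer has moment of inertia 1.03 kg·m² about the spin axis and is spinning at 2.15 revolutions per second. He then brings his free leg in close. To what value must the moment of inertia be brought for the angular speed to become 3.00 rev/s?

I₂ ≈ 0.738 kg·m²

With no external torque about the axis, L is conserved: I₁ω₁ = I₂ω₂.
I₂ = I₁ω₁ / ω₂ = (1.03)(2.15) / (3.00) = 0.7382 kg·m².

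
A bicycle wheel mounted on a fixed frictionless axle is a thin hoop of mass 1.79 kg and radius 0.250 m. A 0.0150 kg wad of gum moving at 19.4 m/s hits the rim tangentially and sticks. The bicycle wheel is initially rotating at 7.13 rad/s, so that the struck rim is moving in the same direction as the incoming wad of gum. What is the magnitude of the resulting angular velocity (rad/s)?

|ω_f| ≈ 7.72 rad/s

About the axle the impulsive forces during the collision are internal, so angular momentum about that axis is conserved.
I_p = (1.79)(0.250)² = 0.1119 kg·m². Taking the sense of the wad of gum's angular momentum as positive, L_{wad} = m v R = (0.0150)(19.4)(0.250) = 0.07275 kg·m²/s.
L_i = +I_p ω_p + m v R = +(0.1119)(7.13) + 0.07275 = 0.8704 kg·m²/s.
After sticking, I_f = I_p + m R² = 0.1119 + (0.0150)(0.250)² = 0.1128 kg·m².
ω_f = L_i / I_f = 0.8704 / 0.1128 = 7.716 rad/s.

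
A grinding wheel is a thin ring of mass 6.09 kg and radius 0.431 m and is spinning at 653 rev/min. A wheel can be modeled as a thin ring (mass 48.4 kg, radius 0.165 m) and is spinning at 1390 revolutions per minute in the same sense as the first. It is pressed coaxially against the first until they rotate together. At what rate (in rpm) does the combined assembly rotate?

|ω_f| ≈ 1050 rpm

The coupling torques are internal; angular momentum about the shared axis is conserved.
Moments of inertia: I_A = (6.09)(0.431)² = 1.131 kg·m²; I_B = (48.4)(0.165)² = 1.318 kg·m².
Taking A's sense as positive: L = (1.131)(653) + (1.318)(1390) = 2570 kg·m²·rpm.
Combined I = 1.131 + 1.318 = 2.449 kg·m².
ω_f = L / I = 2570 / 2.449 = 1050 rpm.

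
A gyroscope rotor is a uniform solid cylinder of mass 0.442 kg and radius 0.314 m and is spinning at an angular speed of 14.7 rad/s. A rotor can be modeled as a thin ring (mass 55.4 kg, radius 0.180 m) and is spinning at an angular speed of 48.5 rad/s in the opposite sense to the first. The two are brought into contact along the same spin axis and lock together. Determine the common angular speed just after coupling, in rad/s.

|ω_f| ≈ 47.7 rad/s

The coupling torques are internal; angular momentum about the shared axis is conserved.
Moments of inertia: I_A = ½(0.442)(0.314)² = 0.02179 kg·m²; I_B = (55.4)(0.180)² = 1.795 kg·m².
Taking A's sense as positive: L = (0.02179)(14.7) − (1.795)(48.5) = -86.74 kg·m²·rad/s.
Combined I = 0.02179 + 1.795 = 1.817 kg·m².
ω_f = L / I = -86.74 / 1.817 = -47.74 rad/s.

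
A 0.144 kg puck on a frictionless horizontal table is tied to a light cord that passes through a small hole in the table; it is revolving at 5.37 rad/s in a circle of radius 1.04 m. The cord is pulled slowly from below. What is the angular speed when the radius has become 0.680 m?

The constraining force is radial, so m r² ω about the center is conserved.
ω₂ = ω₁ (r₁/r₂)² = (5.37)(1.04/0.680)² = 12.56 rad/s.

ω₂ ≈ 12.6 rad/s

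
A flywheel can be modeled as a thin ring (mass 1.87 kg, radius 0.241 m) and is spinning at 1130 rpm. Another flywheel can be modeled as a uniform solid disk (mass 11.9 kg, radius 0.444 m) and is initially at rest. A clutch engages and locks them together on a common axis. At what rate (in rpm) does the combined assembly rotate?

|ω_f| ≈ 95.8 rpm

The coupling torques are internal; angular momentum about the shared axis is conserved.
Moments of inertia: I_A = (1.87)(0.241)² = 0.1086 kg·m²; I_B = ½(11.9)(0.444)² = 1.173 kg·m².
Taking A's sense as positive: L = (0.1086)(1130) = 122.7 kg·m²·rpm.
Combined I = 0.1086 + 1.173 = 1.282 kg·m².
ω_f = L / I = 122.7 / 1.282 = 95.77 rpm.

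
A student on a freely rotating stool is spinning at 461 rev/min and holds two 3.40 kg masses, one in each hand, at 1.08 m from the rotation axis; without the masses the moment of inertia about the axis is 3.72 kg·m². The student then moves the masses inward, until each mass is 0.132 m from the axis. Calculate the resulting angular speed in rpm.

With no external torque about the axis, L is conserved: I₁ω₁ = I₂ω₂.
I₁ = 3.72 + 2(3.40)(1.08)² = 11.65 kg·m²; I₂ = 3.72 + 2(3.40)(0.132)² = 3.838 kg·m².
ω₂ = I₁ω₁ / I₂ = (11.65)(461 rpm) / (3.838) = 1399 rpm.

ω₂ ≈ 1400 rpm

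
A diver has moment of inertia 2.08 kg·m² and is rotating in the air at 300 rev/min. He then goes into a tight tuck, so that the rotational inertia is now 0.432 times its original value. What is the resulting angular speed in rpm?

ω₂ ≈ 694 rpm

With no external torque about the axis, L is conserved: I₁ω₁ = I₂ω₂.
I₂ = 0.432 × 2.08 = 0.8986 kg·m².
ω₂ = I₁ω₁ / I₂ = (2.080)(300 rpm) / (0.8986) = 694.4 rpm.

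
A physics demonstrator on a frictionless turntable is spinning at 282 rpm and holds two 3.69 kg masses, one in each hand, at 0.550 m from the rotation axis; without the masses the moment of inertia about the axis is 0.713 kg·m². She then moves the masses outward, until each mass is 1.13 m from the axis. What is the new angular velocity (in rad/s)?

ω₂ ≈ 8.58 rad/s

With no external torque about the axis, L is conserved: I₁ω₁ = I₂ω₂.
I₁ = 0.713 + 2(3.69)(0.550)² = 2.945 kg·m²; I₂ = 0.713 + 2(3.69)(1.13)² = 10.14 kg·m².
ω₂ = I₁ω₁ / I₂ = (2.945)(282 rpm) / (10.14) = 81.94 rpm = 8.581 rad/s.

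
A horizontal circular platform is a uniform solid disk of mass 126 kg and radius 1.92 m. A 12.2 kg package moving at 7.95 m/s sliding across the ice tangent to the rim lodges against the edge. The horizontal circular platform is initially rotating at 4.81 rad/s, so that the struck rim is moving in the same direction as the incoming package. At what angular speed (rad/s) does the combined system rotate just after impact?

|ω_f| ≈ 4.70 rad/s

About the central axle the impulsive forces during the collision are internal, so angular momentum about that axis is conserved.
I_p = ½(126)(1.92)² = 232.2 kg·m². Taking the sense of the package's angular momentum as positive, L_{package} = m v R = (12.2)(7.95)(1.92) = 186.2 kg·m²/s.
L_i = +I_p ω_p + m v R = +(232.2)(4.81) + 186.2 = 1303 kg·m²/s.
After sticking, I_f = I_p + m R² = 232.2 + (12.2)(1.92)² = 277.2 kg·m².
ω_f = L_i / I_f = 1303 / 277.2 = 4.701 rad/s.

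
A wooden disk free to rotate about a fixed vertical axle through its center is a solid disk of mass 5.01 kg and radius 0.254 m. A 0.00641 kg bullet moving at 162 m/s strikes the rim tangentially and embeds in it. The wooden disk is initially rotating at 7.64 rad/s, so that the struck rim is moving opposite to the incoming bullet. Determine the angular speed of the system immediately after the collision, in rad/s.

|ω_f| ≈ 5.99 rad/s

About the axle the impulsive forces during the collision are internal, so angular momentum about that axis is conserved.
I_p = ½(5.01)(0.254)² = 0.1616 kg·m². Taking the sense of the bullet's angular momentum as positive, L_{bullet} = m v R = (0.00641)(162)(0.254) = 0.2638 kg·m²/s.
L_i = −I_p ω_p + m v R = −(0.1616)(7.64) + 0.2638 = -0.9710 kg·m²/s.
After sticking, I_f = I_p + m R² = 0.1616 + (0.00641)(0.254)² = 0.1620 kg·m².
ω_f = L_i / I_f = -0.9710 / 0.1620 = -5.993 rad/s.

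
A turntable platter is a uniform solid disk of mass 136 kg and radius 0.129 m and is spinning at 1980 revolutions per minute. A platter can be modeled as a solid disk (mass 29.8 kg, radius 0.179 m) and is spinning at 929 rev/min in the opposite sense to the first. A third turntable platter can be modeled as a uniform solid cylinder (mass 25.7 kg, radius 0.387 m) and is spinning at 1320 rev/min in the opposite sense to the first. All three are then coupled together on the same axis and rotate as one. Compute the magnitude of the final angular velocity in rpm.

No external torque acts about the common axis, so total angular momentum is conserved.
Moments of inertia: I_A = ½(136)(0.129)² = 1.132 kg·m²; I_B = ½(29.8)(0.179)² = 0.4774 kg·m²; I_C = ½(25.7)(0.387)² = 1.925 kg·m².
Taking A's sense as positive: L = (1.132)(1980) − (0.4774)(929) − (1.925)(1320) = -743.4 kg·m²·rpm.
Combined I = 1.132 + 0.4774 + 1.925 = 3.534 kg·m².
ω_f = L / I = -743.4 / 3.534 = -210.4 rpm.

|ω_f| ≈ 210 rpm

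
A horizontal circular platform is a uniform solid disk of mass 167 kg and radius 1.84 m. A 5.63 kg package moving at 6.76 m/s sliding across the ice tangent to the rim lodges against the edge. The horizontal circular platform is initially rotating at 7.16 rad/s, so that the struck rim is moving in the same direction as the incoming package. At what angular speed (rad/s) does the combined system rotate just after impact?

About the central axle the impulsive forces during the collision are internal, so angular momentum about that axis is conserved.
I_p = ½(167)(1.84)² = 282.7 kg·m². Taking the sense of the package's angular momentum as positive, L_{package} = m v R = (5.63)(6.76)(1.84) = 70.03 kg·m²/s.
L_i = +I_p ω_p + m v R = +(282.7)(7.16) + 70.03 = 2094 kg·m²/s.
After sticking, I_f = I_p + m R² = 282.7 + (5.63)(1.84)² = 301.8 kg·m².
ω_f = L_i / I_f = 2094 / 301.8 = 6.940 rad/s.

|ω_f| ≈ 6.94 rad/s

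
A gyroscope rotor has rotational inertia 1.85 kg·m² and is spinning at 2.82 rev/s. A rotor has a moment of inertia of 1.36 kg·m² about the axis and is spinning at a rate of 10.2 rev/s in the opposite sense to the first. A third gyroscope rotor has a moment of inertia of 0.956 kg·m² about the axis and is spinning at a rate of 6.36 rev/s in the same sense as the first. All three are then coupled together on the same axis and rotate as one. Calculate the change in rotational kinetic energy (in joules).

No external torque acts about the common axis, so total angular momentum is conserved.
Taking A's sense as positive: L = (1.850)(2.82) − (1.360)(10.2) + (0.9560)(6.36) = -2.575 kg·m²·rev/s.
Combined I = 1.850 + 1.360 + 0.9560 = 4.166 kg·m².
ω_f = L / I = -2.575 / 4.166 = -0.6181 rev/s.
KE_i = ½ΣIω² = 3847 J; KE_f = ½(4.166)(3.883)² = 31.41 J.

ΔKE ≈ -3820 J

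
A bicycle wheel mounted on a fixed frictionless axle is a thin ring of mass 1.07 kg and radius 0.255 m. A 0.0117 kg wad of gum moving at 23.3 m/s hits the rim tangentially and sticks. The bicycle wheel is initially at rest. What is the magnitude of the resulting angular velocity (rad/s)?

|ω_f| ≈ 0.988 rad/s

The axle reaction passes through the axle and exerts no torque about it; angular momentum about the axle is conserved through the impact.
I_p = (1.07)(0.255)² = 0.06958 kg·m². Taking the sense of the wad of gum's angular momentum as positive, L_{wad} = m v R = (0.0117)(23.3)(0.255) = 0.06952 kg·m²/s.
L_i = 0 + 0.06952 = 0.06952 kg·m²/s.
After sticking, I_f = I_p + m R² = 0.06958 + (0.0117)(0.255)² = 0.07034 kg·m².
ω_f = L_i / I_f = 0.06952 / 0.07034 = 0.9883 rad/s.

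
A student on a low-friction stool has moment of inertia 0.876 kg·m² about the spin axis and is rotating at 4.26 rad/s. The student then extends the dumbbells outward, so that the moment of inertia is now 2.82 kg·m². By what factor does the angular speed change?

ω₂/ω₁ ≈ 0.311

No external torque acts about the spin axis, so angular momentum is conserved.
ω₂/ω₁ = I₁/I₂ = 0.8760 / 2.820 = 0.3106.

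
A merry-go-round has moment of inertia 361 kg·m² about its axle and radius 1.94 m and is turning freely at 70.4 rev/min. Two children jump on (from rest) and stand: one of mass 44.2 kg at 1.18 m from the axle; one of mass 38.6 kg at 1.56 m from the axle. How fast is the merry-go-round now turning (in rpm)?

No external torque acts about the axle; L_before = L_after.
Added inertia Σmr² = (44.2)(1.18)² + (38.6)(1.56)² = 155.5 kg·m²; I_f = 361.0 + 155.5 = 516.5 kg·m².
ω_f = I_p ω_i / I_f = (361.0)(70.4) / 516.5 = 49.21 rpm.

ω_f ≈ 49.2 rpm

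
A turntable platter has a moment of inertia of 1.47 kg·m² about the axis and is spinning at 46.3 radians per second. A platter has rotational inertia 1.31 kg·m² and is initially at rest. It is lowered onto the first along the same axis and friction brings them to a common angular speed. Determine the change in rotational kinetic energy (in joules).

ΔKE ≈ -742 J

No external torque acts about the common axis, so total angular momentum is conserved.
Taking A's sense as positive: L = (1.470)(46.3) = 68.06 kg·m²·rad/s.
Combined I = 1.470 + 1.310 = 2.780 kg·m².
ω_f = L / I = 68.06 / 2.780 = 24.48 rad/s.
KE_i = ½ΣIω² = 1576 J; KE_f = ½(2.780)(24.48)² = 833.1 J.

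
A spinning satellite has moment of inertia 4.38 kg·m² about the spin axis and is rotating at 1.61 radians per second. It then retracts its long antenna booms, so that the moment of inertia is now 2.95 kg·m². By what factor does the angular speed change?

Angular momentum about the spin axis is conserved since the torque about it is zero.
ω₂/ω₁ = I₁/I₂ = 4.380 / 2.950 = 1.485.

ω₂/ω₁ ≈ 1.48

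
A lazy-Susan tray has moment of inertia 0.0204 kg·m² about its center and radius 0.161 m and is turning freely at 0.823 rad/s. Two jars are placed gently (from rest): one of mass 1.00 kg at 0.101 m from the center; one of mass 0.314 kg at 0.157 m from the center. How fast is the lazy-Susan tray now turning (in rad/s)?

The added mass arrives with no angular momentum about the center, and any external torque about the center is negligible, so the system's angular momentum is conserved.
Added inertia Σmr² = (1.00)(0.101)² + (0.314)(0.157)² = 0.01794 kg·m²; I_f = 0.02040 + 0.01794 = 0.03834 kg·m².
ω_f = I_p ω_i / I_f = (0.02040)(0.823) / 0.03834 = 0.4379 rad/s.

ω_f ≈ 0.438 rad/s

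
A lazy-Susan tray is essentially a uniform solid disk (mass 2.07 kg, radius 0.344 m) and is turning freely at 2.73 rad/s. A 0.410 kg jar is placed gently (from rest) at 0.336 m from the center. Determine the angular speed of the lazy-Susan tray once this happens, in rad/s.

ω_f ≈ 1.98 rad/s

The added mass arrives with no angular momentum about the center, and any external torque about the center is negligible, so the system's angular momentum is conserved.
I_p = ½(2.07)(0.344)² = 0.1225 kg·m².
Added inertia Σmr² = (0.410)(0.336)² = 0.04629 kg·m²; I_f = 0.1225 + 0.04629 = 0.1688 kg·m².
ω_f = I_p ω_i / I_f = (0.1225)(2.73) / 0.1688 = 1.981 rad/s.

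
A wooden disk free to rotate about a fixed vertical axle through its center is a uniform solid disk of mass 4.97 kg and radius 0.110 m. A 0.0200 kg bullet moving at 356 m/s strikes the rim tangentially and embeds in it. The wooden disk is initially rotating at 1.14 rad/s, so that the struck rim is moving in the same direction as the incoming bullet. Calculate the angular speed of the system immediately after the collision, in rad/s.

About the axle the impulsive forces during the collision are internal, so angular momentum about that axis is conserved.
I_p = ½(4.97)(0.110)² = 0.03007 kg·m². Taking the sense of the bullet's angular momentum as positive, L_{bullet} = m v R = (0.0200)(356)(0.110) = 0.7832 kg·m²/s.
L_i = +I_p ω_p + m v R = +(0.03007)(1.14) + 0.7832 = 0.8175 kg·m²/s.
After sticking, I_f = I_p + m R² = 0.03007 + (0.0200)(0.110)² = 0.03031 kg·m².
ω_f = L_i / I_f = 0.8175 / 0.03031 = 26.97 rad/s.

|ω_f| ≈ 27.0 rad/s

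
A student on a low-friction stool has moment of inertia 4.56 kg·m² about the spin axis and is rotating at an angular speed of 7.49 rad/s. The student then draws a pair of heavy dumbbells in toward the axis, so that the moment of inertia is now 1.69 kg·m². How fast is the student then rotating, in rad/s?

Angular momentum about the spin axis is conserved since the torque about it is zero.
ω₂ = I₁ω₁ / I₂ = (4.560)(7.49 rad/s) / (1.690) = 20.21 rad/s.

ω₂ ≈ 20.2 rad/s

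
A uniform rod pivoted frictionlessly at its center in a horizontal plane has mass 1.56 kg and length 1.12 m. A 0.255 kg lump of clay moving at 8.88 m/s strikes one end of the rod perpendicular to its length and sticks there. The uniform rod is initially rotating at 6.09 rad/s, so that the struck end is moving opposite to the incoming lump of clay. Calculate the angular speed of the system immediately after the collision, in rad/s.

About the pivot the impulsive forces during the collision are internal, so angular momentum about that axis is conserved.
I_p = (1/12)(1.56)(1.12)² = 0.1631 kg·m². Taking the sense of the lump of clay's angular momentum as positive, L_{lump} = m v R = (0.255)(8.88)(1.12/2) = 1.268 kg·m²/s.
L_i = −I_p ω_p + m v R = −(0.1631)(6.09) + 1.268 = 0.2750 kg·m²/s.
After sticking, I_f = I_p + m R² = 0.1631 + (0.255)(1.12/2)² = 0.2430 kg·m².
ω_f = L_i / I_f = 0.2750 / 0.2430 = 1.131 rad/s.

|ω_f| ≈ 1.13 rad/s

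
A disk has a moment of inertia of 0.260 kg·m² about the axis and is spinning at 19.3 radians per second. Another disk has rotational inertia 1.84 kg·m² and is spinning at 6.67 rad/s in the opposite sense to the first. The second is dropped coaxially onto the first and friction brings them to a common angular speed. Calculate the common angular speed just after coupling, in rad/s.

|ω_f| ≈ 3.45 rad/s

No external torque acts about the common axis, so total angular momentum is conserved.
Taking A's sense as positive: L = (0.2600)(19.3) − (1.840)(6.67) = -7.255 kg·m²·rad/s.
Combined I = 0.2600 + 1.840 = 2.100 kg·m².
ω_f = L / I = -7.255 / 2.100 = -3.455 rad/s.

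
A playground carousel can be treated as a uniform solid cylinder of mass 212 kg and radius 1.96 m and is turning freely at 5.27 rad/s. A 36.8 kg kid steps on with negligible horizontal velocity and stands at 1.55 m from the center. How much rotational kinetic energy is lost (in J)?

energy lost ≈ 1010 J

No external torque acts about the center; L_before = L_after.
I_p = ½(212)(1.96)² = 407.2 kg·m².
Added inertia Σmr² = (36.8)(1.55)² = 88.41 kg·m²; I_f = 407.2 + 88.41 = 495.6 kg·m².
ω_f = I_p ω_i / I_f = (407.2)(5.27) / 495.6 = 4.330 rad/s.
KE_i = ½(407.2)(5.270 rad/s)² = 5655 J; KE_f = ½(495.6)(4.330)² = 4646 J.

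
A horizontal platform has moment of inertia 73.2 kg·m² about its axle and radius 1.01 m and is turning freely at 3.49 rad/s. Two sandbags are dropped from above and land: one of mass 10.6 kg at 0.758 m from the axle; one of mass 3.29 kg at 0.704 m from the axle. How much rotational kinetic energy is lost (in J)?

energy lost ≈ 42.5 J

The added mass arrives with no angular momentum about the axle, and any external torque about the axle is negligible, so the system's angular momentum is conserved.
Added inertia Σmr² = (10.6)(0.758)² + (3.29)(0.704)² = 7.721 kg·m²; I_f = 73.20 + 7.721 = 80.92 kg·m².
ω_f = I_p ω_i / I_f = (73.20)(3.49) / 80.92 = 3.157 rad/s.
KE_i = ½(73.20)(3.490 rad/s)² = 445.8 J; KE_f = ½(80.92)(3.157)² = 403.3 J.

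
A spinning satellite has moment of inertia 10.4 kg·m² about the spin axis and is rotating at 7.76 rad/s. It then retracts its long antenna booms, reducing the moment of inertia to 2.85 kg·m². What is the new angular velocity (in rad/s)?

Angular momentum about the spin axis is conserved since the torque about it is zero.
ω₂ = I₁ω₁ / I₂ = (10.40)(7.76 rad/s) / (2.850) = 28.32 rad/s.

ω₂ ≈ 28.3 rad/s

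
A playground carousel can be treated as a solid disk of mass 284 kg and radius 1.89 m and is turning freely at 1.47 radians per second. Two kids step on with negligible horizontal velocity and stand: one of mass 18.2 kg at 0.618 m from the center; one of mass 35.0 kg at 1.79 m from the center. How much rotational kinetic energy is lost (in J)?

energy lost ≈ 104 J

No external torque acts about the center; L_before = L_after.
I_p = ½(284)(1.89)² = 507.2 kg·m².
Added inertia Σmr² = (18.2)(0.618)² + (35.0)(1.79)² = 119.1 kg·m²; I_f = 507.2 + 119.1 = 626.3 kg·m².
ω_f = I_p ω_i / I_f = (507.2)(1.47) / 626.3 = 1.190 rad/s.
KE_i = ½(507.2)(1.470 rad/s)² = 548.0 J; KE_f = ½(626.3)(1.190)² = 443.8 J.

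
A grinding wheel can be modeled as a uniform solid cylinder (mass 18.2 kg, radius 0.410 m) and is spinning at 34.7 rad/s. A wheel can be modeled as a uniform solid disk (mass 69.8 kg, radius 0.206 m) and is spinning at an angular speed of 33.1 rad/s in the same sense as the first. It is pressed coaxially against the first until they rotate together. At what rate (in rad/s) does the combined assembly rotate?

The coupling torques are internal; angular momentum about the shared axis is conserved.
Moments of inertia: I_A = ½(18.2)(0.410)² = 1.530 kg·m²; I_B = ½(69.8)(0.206)² = 1.481 kg·m².
Taking A's sense as positive: L = (1.530)(34.7) + (1.481)(33.1) = 102.1 kg·m²·rad/s.
Combined I = 1.530 + 1.481 = 3.011 kg·m².
ω_f = L / I = 102.1 / 3.011 = 33.91 rad/s.

|ω_f| ≈ 33.9 rad/s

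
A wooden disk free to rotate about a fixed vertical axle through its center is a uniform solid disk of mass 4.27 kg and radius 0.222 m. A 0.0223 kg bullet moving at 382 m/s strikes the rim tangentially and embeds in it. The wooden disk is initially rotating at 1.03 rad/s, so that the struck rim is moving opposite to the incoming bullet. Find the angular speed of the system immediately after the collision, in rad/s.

The axle reaction passes through the axle and exerts no torque about it; angular momentum about the axle is conserved through the impact.
I_p = ½(4.27)(0.222)² = 0.1052 kg·m². Taking the sense of the bullet's angular momentum as positive, L_{bullet} = m v R = (0.0223)(382)(0.222) = 1.891 kg·m²/s.
L_i = −I_p ω_p + m v R = −(0.1052)(1.03) + 1.891 = 1.783 kg·m²/s.
After sticking, I_f = I_p + m R² = 0.1052 + (0.0223)(0.222)² = 0.1063 kg·m².
ω_f = L_i / I_f = 1.783 / 0.1063 = 16.77 rad/s.

|ω_f| ≈ 16.8 rad/s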